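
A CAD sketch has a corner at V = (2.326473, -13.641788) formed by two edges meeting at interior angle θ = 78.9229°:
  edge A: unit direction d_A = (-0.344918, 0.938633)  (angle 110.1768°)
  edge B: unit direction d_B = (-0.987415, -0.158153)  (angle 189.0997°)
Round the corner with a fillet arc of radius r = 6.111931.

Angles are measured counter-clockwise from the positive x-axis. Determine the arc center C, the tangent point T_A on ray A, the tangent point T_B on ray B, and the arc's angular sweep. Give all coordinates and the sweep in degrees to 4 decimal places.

center=(-5.9712,-8.7810) T_A=(-0.2344,-6.6729) T_B=(-5.0046,-14.8160) sweep=101.0771

bisector direction at 149.6382° = (-0.862851,0.505458)
center distance |VC| = r/sin(θ/2) = 6.111931/sin(39.4614°) = 9.616624
C = V + |VC|·bis = (-5.9712,-8.7810)
T_A = V + ((C−V)·d_A)·d_A = V + 7.4245·d_A = (-0.2344,-6.6729)
T_B = V + ((C−V)·d_B)·d_B = V + 7.4245·d_B = (-5.0046,-14.8160)
sweep = 180° − θ = 101.0771°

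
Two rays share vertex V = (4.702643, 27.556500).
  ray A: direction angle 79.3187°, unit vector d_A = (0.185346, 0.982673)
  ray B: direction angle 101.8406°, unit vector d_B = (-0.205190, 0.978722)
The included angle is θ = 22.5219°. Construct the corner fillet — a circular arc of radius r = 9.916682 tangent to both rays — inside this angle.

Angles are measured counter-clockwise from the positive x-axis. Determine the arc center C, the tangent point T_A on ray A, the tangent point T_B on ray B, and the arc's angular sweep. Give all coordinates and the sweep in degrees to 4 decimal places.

bisector direction at 90.5797° = (-0.010117,0.999949)
center distance |VC| = r/sin(θ/2) = 9.916682/sin(11.2609°) = 50.782445
C = V + |VC|·bis = (4.1889,78.3363)
T_A = V + ((C−V)·d_A)·d_A = V + 49.8048·d_A = (13.9338,76.4983)
T_B = V + ((C−V)·d_B)·d_B = V + 49.8048·d_B = (-5.5168,76.3015)
sweep = 180° − θ = 157.4781°

center=(4.1889,78.3363) T_A=(13.9338,76.4983) T_B=(-5.5168,76.3015) sweep=157.4781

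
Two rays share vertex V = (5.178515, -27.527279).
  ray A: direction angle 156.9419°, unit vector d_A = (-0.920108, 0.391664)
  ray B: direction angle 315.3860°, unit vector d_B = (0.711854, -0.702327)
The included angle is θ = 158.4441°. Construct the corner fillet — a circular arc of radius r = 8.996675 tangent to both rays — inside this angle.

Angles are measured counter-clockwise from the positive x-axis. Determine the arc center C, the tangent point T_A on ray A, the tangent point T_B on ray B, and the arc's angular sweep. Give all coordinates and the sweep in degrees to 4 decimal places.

bisector direction at 236.1639° = (-0.556818,-0.830634)
center distance |VC| = r/sin(θ/2) = 8.996675/sin(79.2220°) = 9.158233
C = V + |VC|·bis = (0.0790,-35.1344)
T_A = V + ((C−V)·d_A)·d_A = V + 1.7126·d_A = (3.6027,-26.8565)
T_B = V + ((C−V)·d_B)·d_B = V + 1.7126·d_B = (6.3977,-28.7301)
sweep = 180° − θ = 21.5559°

center=(0.0790,-35.1344) T_A=(3.6027,-26.8565) T_B=(6.3977,-28.7301) sweep=21.5559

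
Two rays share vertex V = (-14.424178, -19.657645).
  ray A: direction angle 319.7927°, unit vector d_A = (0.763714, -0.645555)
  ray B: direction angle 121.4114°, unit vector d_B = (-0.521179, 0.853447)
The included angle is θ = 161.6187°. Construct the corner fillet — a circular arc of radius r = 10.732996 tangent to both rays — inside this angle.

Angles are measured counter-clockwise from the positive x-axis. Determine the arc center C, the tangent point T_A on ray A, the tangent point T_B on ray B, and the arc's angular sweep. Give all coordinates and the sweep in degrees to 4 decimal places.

center=(-6.1692,-12.5818) T_A=(-13.0979,-20.7787) T_B=(-15.3292,-18.1756) sweep=18.3813

bisector direction at 40.6021° = (0.759248,0.650801)
center distance |VC| = r/sin(θ/2) = 10.732996/sin(80.8093°) = 10.872574
C = V + |VC|·bis = (-6.1692,-12.5818)
T_A = V + ((C−V)·d_A)·d_A = V + 1.7366·d_A = (-13.0979,-20.7787)
T_B = V + ((C−V)·d_B)·d_B = V + 1.7366·d_B = (-15.3292,-18.1756)
sweep = 180° − θ = 18.3813°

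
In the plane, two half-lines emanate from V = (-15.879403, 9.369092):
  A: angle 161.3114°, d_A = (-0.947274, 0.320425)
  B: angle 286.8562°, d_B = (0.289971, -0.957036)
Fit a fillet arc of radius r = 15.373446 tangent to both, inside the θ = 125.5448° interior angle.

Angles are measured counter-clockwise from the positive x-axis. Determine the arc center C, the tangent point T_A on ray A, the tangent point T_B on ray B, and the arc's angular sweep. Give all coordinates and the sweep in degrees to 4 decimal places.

bisector direction at 224.0838° = (-0.718323,-0.695710)
center distance |VC| = r/sin(θ/2) = 15.373446/sin(62.7724°) = 17.289152
C = V + |VC|·bis = (-28.2986,-2.6591)
T_A = V + ((C−V)·d_A)·d_A = V + 7.9102·d_A = (-23.3726,11.9037)
T_B = V + ((C−V)·d_B)·d_B = V + 7.9102·d_B = (-13.5857,1.7987)
sweep = 180° − θ = 54.4552°

center=(-28.2986,-2.6591) T_A=(-23.3726,11.9037) T_B=(-13.5857,1.7987) sweep=54.4552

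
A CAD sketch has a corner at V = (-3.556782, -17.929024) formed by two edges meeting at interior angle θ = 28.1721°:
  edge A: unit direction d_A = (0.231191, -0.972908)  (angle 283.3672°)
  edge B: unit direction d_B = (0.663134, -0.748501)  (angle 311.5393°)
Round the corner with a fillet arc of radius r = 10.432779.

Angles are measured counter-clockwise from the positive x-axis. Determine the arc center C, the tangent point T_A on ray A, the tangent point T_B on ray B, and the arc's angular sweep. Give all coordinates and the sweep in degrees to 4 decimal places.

center=(16.2057,-55.9681) T_A=(6.0556,-58.3801) T_B=(24.0146,-49.0498) sweep=151.8279

bisector direction at 297.4533° = (0.461025,-0.887387)
center distance |VC| = r/sin(θ/2) = 10.432779/sin(14.0861°) = 42.866413
C = V + |VC|·bis = (16.2057,-55.9681)
T_A = V + ((C−V)·d_A)·d_A = V + 41.5775·d_A = (6.0556,-58.3801)
T_B = V + ((C−V)·d_B)·d_B = V + 41.5775·d_B = (24.0146,-49.0498)
sweep = 180° − θ = 151.8279°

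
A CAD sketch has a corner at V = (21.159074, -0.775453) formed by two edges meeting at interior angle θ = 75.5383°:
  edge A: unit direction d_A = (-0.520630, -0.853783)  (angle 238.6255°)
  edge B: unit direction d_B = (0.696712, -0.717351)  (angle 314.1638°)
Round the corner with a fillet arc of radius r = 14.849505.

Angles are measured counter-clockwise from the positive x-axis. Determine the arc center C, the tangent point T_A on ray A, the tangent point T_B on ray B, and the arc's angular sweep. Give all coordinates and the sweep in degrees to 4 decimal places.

bisector direction at 276.3946° = (0.111376,-0.993778)
center distance |VC| = r/sin(θ/2) = 14.849505/sin(37.7692°) = 24.244821
C = V + |VC|·bis = (23.8594,-24.8694)
T_A = V + ((C−V)·d_A)·d_A = V + 19.1652·d_A = (11.1811,-17.1383)
T_B = V + ((C−V)·d_B)·d_B = V + 19.1652·d_B = (34.5117,-14.5236)
sweep = 180° − θ = 104.4617°

center=(23.8594,-24.8694) T_A=(11.1811,-17.1383) T_B=(34.5117,-14.5236) sweep=104.4617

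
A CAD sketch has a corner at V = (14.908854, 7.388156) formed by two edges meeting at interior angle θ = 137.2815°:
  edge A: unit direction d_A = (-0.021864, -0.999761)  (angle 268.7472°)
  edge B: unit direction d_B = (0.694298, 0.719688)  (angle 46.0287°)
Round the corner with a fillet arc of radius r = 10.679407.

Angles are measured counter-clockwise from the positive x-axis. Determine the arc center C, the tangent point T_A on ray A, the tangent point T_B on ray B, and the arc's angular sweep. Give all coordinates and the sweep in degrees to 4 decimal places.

center=(25.4944,2.9792) T_A=(14.8175,3.2127) T_B=(17.8086,10.3939) sweep=42.7185

bisector direction at 337.3879° = (0.923129,-0.384489)
center distance |VC| = r/sin(θ/2) = 10.679407/sin(68.6407°) = 11.467018
C = V + |VC|·bis = (25.4944,2.9792)
T_A = V + ((C−V)·d_A)·d_A = V + 4.1765·d_A = (14.8175,3.2127)
T_B = V + ((C−V)·d_B)·d_B = V + 4.1765·d_B = (17.8086,10.3939)
sweep = 180° − θ = 42.7185°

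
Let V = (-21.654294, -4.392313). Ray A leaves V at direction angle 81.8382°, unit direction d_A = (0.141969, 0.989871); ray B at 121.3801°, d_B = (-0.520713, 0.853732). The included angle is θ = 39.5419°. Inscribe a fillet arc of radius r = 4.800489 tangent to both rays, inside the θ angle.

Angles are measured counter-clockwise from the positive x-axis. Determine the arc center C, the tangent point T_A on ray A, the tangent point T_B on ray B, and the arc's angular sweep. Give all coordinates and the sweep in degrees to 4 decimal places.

bisector direction at 101.6091° = (-0.201234,0.979543)
center distance |VC| = r/sin(θ/2) = 4.800489/sin(19.7709°) = 14.191679
C = V + |VC|·bis = (-24.5101,9.5090)
T_A = V + ((C−V)·d_A)·d_A = V + 13.3551·d_A = (-19.7583,8.8275)
T_B = V + ((C−V)·d_B)·d_B = V + 13.3551·d_B = (-28.6085,7.0094)
sweep = 180° − θ = 140.4581°

center=(-24.5101,9.5090) T_A=(-19.7583,8.8275) T_B=(-28.6085,7.0094) sweep=140.4581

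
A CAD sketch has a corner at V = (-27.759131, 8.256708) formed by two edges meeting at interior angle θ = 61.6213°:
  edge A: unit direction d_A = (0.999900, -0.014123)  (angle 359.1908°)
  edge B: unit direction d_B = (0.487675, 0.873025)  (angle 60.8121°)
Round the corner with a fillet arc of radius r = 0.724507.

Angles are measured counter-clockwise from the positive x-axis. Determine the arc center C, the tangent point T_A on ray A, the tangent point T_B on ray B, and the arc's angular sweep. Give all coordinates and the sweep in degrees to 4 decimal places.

center=(-26.5342,8.9640) T_A=(-26.5444,8.2396) T_B=(-27.1667,9.3173) sweep=118.3787

bisector direction at 30.0014° = (0.866013,0.500022)
center distance |VC| = r/sin(θ/2) = 0.724507/sin(30.8106°) = 1.414493
C = V + |VC|·bis = (-26.5342,8.9640)
T_A = V + ((C−V)·d_A)·d_A = V + 1.2149·d_A = (-26.5444,8.2396)
T_B = V + ((C−V)·d_B)·d_B = V + 1.2149·d_B = (-27.1667,9.3173)
sweep = 180° − θ = 118.3787°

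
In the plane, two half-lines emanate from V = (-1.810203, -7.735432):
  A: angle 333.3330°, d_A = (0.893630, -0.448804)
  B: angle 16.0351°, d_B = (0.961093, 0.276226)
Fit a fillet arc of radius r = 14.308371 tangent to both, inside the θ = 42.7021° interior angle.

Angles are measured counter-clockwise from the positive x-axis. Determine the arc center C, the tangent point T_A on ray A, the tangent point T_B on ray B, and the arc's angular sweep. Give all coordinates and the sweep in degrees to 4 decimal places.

bisector direction at 354.6841° = (0.995699,-0.092648)
center distance |VC| = r/sin(θ/2) = 14.308371/sin(21.3511°) = 39.299943
C = V + |VC|·bis = (37.3207,-11.3765)
T_A = V + ((C−V)·d_A)·d_A = V + 36.6027·d_A = (30.8990,-24.1629)
T_B = V + ((C−V)·d_B)·d_B = V + 36.6027·d_B = (33.3684,2.3752)
sweep = 180° − θ = 137.2979°

center=(37.3207,-11.3765) T_A=(30.8990,-24.1629) T_B=(33.3684,2.3752) sweep=137.2979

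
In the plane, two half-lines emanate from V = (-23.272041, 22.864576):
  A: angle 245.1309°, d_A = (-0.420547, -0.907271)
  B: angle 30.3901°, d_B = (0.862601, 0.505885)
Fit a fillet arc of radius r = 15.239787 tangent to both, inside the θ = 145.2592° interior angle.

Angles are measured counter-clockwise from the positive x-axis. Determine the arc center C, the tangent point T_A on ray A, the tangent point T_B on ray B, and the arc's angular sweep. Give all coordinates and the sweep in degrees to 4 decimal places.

center=(-11.4503,12.1304) T_A=(-25.2769,18.5394) T_B=(-19.1598,25.2762) sweep=34.7408

bisector direction at 317.7605° = (0.740341,-0.672231)
center distance |VC| = r/sin(θ/2) = 15.239787/sin(72.6296°) = 15.968013
C = V + |VC|·bis = (-11.4503,12.1304)
T_A = V + ((C−V)·d_A)·d_A = V + 4.7672·d_A = (-25.2769,18.5394)
T_B = V + ((C−V)·d_B)·d_B = V + 4.7672·d_B = (-19.1598,25.2762)
sweep = 180° − θ = 34.7408°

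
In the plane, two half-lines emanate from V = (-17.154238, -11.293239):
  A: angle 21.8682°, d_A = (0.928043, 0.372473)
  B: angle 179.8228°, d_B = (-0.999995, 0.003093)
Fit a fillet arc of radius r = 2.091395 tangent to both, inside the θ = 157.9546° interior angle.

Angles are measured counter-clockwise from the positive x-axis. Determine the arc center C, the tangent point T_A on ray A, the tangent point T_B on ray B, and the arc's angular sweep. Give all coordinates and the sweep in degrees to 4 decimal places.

bisector direction at 100.8455° = (-0.188161,0.982138)
center distance |VC| = r/sin(θ/2) = 2.091395/sin(78.9773°) = 2.130703
C = V + |VC|·bis = (-17.5552,-9.2006)
T_A = V + ((C−V)·d_A)·d_A = V + 0.4074·d_A = (-16.7762,-11.1415)
T_B = V + ((C−V)·d_B)·d_B = V + 0.4074·d_B = (-17.5616,-11.2920)
sweep = 180° − θ = 22.0454°

center=(-17.5552,-9.2006) T_A=(-16.7762,-11.1415) T_B=(-17.5616,-11.2920) sweep=22.0454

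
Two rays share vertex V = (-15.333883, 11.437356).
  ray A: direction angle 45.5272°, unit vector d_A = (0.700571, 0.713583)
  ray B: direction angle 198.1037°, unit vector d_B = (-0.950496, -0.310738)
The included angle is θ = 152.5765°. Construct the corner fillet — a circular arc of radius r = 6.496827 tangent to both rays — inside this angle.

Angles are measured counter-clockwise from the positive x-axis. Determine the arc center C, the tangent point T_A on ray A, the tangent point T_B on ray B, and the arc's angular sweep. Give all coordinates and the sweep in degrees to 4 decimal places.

bisector direction at 121.8154° = (-0.527185,0.849751)
center distance |VC| = r/sin(θ/2) = 6.496827/sin(76.2883°) = 6.687415
C = V + |VC|·bis = (-18.8594,17.1200)
T_A = V + ((C−V)·d_A)·d_A = V + 1.5852·d_A = (-14.2234,12.5685)
T_B = V + ((C−V)·d_B)·d_B = V + 1.5852·d_B = (-16.8406,10.9448)
sweep = 180° − θ = 27.4235°

center=(-18.8594,17.1200) T_A=(-14.2234,12.5685) T_B=(-16.8406,10.9448) sweep=27.4235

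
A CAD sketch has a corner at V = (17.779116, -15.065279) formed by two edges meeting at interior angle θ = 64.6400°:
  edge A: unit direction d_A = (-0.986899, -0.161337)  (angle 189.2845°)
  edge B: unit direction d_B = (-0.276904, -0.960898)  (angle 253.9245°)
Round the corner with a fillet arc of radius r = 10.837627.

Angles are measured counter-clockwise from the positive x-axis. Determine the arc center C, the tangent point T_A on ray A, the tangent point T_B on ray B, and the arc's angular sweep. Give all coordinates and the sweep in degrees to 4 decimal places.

bisector direction at 221.6045° = (-0.747746,-0.663985)
center distance |VC| = r/sin(θ/2) = 10.837627/sin(32.3200°) = 20.270608
C = V + |VC|·bis = (2.6219,-28.5247)
T_A = V + ((C−V)·d_A)·d_A = V + 17.1302·d_A = (0.8733,-17.8290)
T_B = V + ((C−V)·d_B)·d_B = V + 17.1302·d_B = (13.0357,-31.5256)
sweep = 180° − θ = 115.3600°

center=(2.6219,-28.5247) T_A=(0.8733,-17.8290) T_B=(13.0357,-31.5256) sweep=115.3600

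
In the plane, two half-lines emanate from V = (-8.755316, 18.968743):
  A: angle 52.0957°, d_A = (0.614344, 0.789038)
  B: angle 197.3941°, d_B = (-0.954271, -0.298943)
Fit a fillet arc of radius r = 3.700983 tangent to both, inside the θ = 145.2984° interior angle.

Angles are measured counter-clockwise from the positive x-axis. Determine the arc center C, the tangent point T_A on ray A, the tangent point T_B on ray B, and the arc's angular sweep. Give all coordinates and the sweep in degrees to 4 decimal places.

bisector direction at 124.7449° = (-0.569924,0.821698)
center distance |VC| = r/sin(θ/2) = 3.700983/sin(72.6492°) = 3.877418
C = V + |VC|·bis = (-10.9651,22.1548)
T_A = V + ((C−V)·d_A)·d_A = V + 1.1563·d_A = (-8.0449,19.8811)
T_B = V + ((C−V)·d_B)·d_B = V + 1.1563·d_B = (-9.8588,18.6231)
sweep = 180° − θ = 34.7016°

center=(-10.9651,22.1548) T_A=(-8.0449,19.8811) T_B=(-9.8588,18.6231) sweep=34.7016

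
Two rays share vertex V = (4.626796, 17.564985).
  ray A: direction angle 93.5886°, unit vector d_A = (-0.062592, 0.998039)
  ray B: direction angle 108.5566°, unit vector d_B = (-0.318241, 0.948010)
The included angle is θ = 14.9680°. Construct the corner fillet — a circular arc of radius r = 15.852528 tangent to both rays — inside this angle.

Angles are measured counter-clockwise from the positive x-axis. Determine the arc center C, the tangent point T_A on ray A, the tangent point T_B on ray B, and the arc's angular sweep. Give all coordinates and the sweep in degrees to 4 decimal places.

bisector direction at 101.0726° = (-0.192053,0.981385)
center distance |VC| = r/sin(θ/2) = 15.852528/sin(7.4840°) = 121.709100
C = V + |VC|·bis = (-18.7478,137.0084)
T_A = V + ((C−V)·d_A)·d_A = V + 120.6723·d_A = (-2.9263,138.0007)
T_B = V + ((C−V)·d_B)·d_B = V + 120.6723·d_B = (-33.7761,131.9635)
sweep = 180° − θ = 165.0320°

center=(-18.7478,137.0084) T_A=(-2.9263,138.0007) T_B=(-33.7761,131.9635) sweep=165.0320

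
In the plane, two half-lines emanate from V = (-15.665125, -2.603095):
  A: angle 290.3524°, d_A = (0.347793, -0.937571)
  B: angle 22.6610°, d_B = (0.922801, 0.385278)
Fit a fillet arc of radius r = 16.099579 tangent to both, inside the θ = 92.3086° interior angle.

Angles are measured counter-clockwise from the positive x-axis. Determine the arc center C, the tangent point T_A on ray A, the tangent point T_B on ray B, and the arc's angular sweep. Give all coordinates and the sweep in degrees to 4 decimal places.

bisector direction at 336.5067° = (0.917107,-0.398642)
center distance |VC| = r/sin(θ/2) = 16.099579/sin(46.1543°) = 22.323075
C = V + |VC|·bis = (4.8075,-11.5020)
T_A = V + ((C−V)·d_A)·d_A = V + 15.4636·d_A = (-10.2870,-17.1013)
T_B = V + ((C−V)·d_B)·d_B = V + 15.4636·d_B = (-1.3953,3.3547)
sweep = 180° − θ = 87.6914°

center=(4.8075,-11.5020) T_A=(-10.2870,-17.1013) T_B=(-1.3953,3.3547) sweep=87.6914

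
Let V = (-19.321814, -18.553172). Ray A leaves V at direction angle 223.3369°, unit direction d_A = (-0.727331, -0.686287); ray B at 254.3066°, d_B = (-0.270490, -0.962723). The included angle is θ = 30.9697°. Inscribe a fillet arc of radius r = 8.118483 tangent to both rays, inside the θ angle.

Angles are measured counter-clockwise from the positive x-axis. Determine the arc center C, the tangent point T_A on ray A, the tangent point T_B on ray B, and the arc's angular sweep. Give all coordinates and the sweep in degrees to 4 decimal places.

bisector direction at 238.8218° = (-0.517702,-0.855561)
center distance |VC| = r/sin(θ/2) = 8.118483/sin(15.4848°) = 30.408175
C = V + |VC|·bis = (-35.0642,-44.5692)
T_A = V + ((C−V)·d_A)·d_A = V + 29.3044·d_A = (-40.6358,-38.6644)
T_B = V + ((C−V)·d_B)·d_B = V + 29.3044·d_B = (-27.2483,-46.7652)
sweep = 180° − θ = 149.0303°

center=(-35.0642,-44.5692) T_A=(-40.6358,-38.6644) T_B=(-27.2483,-46.7652) sweep=149.0303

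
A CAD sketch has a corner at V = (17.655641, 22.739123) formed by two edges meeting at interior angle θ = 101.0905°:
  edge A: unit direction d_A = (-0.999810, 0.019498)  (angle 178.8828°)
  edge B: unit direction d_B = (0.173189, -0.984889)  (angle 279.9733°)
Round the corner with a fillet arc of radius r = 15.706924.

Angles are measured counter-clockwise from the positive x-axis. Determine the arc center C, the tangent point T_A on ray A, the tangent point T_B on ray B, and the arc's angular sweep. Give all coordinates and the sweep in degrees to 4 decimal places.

bisector direction at 229.4281° = (-0.650402,-0.759590)
center distance |VC| = r/sin(θ/2) = 15.706924/sin(50.5453°) = 20.342418
C = V + |VC|·bis = (4.4249,7.2872)
T_A = V + ((C−V)·d_A)·d_A = V + 12.9270·d_A = (4.7311,22.9912)
T_B = V + ((C−V)·d_B)·d_B = V + 12.9270·d_B = (19.8945,10.0075)
sweep = 180° − θ = 78.9095°

center=(4.4249,7.2872) T_A=(4.7311,22.9912) T_B=(19.8945,10.0075) sweep=78.9095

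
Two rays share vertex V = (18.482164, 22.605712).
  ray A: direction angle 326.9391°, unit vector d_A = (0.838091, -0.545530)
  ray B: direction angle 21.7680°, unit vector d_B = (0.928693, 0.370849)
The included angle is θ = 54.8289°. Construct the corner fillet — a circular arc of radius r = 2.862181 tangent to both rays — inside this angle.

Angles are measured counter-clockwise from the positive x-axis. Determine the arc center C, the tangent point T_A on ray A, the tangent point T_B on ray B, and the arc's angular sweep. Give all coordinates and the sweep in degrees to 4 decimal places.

bisector direction at 354.3536° = (0.995148,-0.098390)
center distance |VC| = r/sin(θ/2) = 2.862181/sin(27.4144°) = 6.216407
C = V + |VC|·bis = (24.6684,21.9941)
T_A = V + ((C−V)·d_A)·d_A = V + 5.5183·d_A = (23.1070,19.5953)
T_B = V + ((C−V)·d_B)·d_B = V + 5.5183·d_B = (23.6070,24.6522)
sweep = 180° − θ = 125.1711°

center=(24.6684,21.9941) T_A=(23.1070,19.5953) T_B=(23.6070,24.6522) sweep=125.1711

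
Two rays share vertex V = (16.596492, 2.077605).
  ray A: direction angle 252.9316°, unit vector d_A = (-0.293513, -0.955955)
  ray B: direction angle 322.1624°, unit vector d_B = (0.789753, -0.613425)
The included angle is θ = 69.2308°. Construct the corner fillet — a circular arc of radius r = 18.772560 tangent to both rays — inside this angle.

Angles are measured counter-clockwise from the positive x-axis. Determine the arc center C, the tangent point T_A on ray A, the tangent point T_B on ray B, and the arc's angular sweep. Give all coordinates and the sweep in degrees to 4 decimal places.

center=(26.5596,-29.4312) T_A=(8.6139,-23.9212) T_B=(38.0752,-14.6056) sweep=110.7692

bisector direction at 287.5470° = (0.301488,-0.953470)
center distance |VC| = r/sin(θ/2) = 18.772560/sin(34.6154°) = 33.046502
C = V + |VC|·bis = (26.5596,-29.4312)
T_A = V + ((C−V)·d_A)·d_A = V + 27.1967·d_A = (8.6139,-23.9212)
T_B = V + ((C−V)·d_B)·d_B = V + 27.1967·d_B = (38.0752,-14.6056)
sweep = 180° − θ = 110.7692°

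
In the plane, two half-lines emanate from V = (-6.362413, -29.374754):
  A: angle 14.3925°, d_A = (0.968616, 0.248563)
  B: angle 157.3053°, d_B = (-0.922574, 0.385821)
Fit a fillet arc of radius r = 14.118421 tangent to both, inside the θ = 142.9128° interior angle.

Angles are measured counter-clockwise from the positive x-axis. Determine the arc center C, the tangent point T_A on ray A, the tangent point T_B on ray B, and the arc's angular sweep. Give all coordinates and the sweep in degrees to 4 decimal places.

center=(-5.2845,-14.5223) T_A=(-1.7751,-28.1976) T_B=(-10.7316,-27.5475) sweep=37.0872

bisector direction at 85.8489° = (0.072387,0.997377)
center distance |VC| = r/sin(θ/2) = 14.118421/sin(71.4564°) = 14.891562
C = V + |VC|·bis = (-5.2845,-14.5223)
T_A = V + ((C−V)·d_A)·d_A = V + 4.7359·d_A = (-1.7751,-28.1976)
T_B = V + ((C−V)·d_B)·d_B = V + 4.7359·d_B = (-10.7316,-27.5475)
sweep = 180° − θ = 37.0872°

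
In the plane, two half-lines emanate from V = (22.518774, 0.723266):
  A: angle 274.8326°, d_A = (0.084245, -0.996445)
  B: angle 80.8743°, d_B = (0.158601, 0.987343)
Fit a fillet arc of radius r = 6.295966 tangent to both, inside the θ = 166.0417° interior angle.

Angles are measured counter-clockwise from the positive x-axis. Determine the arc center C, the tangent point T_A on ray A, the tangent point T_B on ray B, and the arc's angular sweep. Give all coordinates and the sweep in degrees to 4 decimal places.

center=(28.8573,0.4857) T_A=(22.5837,-0.0447) T_B=(22.6410,1.4842) sweep=13.9583

bisector direction at 357.8535° = (0.999298,-0.037456)
center distance |VC| = r/sin(θ/2) = 6.295966/sin(83.0208°) = 6.342965
C = V + |VC|·bis = (28.8573,0.4857)
T_A = V + ((C−V)·d_A)·d_A = V + 0.7707·d_A = (22.5837,-0.0447)
T_B = V + ((C−V)·d_B)·d_B = V + 0.7707·d_B = (22.6410,1.4842)
sweep = 180° − θ = 13.9583°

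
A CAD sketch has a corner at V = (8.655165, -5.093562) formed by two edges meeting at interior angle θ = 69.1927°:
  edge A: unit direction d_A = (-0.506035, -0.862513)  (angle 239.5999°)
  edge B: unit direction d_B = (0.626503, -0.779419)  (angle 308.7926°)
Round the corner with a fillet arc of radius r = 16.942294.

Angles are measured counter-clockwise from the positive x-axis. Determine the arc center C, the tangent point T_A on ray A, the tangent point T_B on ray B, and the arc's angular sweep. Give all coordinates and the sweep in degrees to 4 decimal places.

center=(10.8386,-34.8525) T_A=(-3.7744,-26.2791) T_B=(24.0437,-24.2381) sweep=110.8073

bisector direction at 274.1963° = (0.073173,-0.997319)
center distance |VC| = r/sin(θ/2) = 16.942294/sin(34.5964°) = 29.838946
C = V + |VC|·bis = (10.8386,-34.8525)
T_A = V + ((C−V)·d_A)·d_A = V + 24.5626·d_A = (-3.7744,-26.2791)
T_B = V + ((C−V)·d_B)·d_B = V + 24.5626·d_B = (24.0437,-24.2381)
sweep = 180° − θ = 110.8073°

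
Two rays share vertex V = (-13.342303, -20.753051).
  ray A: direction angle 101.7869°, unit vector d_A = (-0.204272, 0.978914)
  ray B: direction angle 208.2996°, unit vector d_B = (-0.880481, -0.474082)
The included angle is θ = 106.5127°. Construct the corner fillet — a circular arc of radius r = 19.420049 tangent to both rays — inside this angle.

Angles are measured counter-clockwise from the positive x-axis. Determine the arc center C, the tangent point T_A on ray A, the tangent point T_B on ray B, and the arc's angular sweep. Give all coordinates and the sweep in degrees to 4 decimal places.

bisector direction at 155.0433° = (-0.906627,0.421934)
center distance |VC| = r/sin(θ/2) = 19.420049/sin(53.2563°) = 24.235070
C = V + |VC|·bis = (-35.3145,-10.5275)
T_A = V + ((C−V)·d_A)·d_A = V + 14.4983·d_A = (-16.3039,-6.5605)
T_B = V + ((C−V)·d_B)·d_B = V + 14.4983·d_B = (-26.1078,-27.6264)
sweep = 180° − θ = 73.4873°

center=(-35.3145,-10.5275) T_A=(-16.3039,-6.5605) T_B=(-26.1078,-27.6264) sweep=73.4873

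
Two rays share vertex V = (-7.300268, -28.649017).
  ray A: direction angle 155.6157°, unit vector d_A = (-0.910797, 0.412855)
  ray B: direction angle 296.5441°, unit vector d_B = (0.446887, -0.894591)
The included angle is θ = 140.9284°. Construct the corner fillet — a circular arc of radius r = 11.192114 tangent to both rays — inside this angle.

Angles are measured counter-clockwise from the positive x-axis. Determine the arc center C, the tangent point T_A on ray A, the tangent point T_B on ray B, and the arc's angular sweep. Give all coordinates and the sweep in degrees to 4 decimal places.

center=(-15.5379,-37.2032) T_A=(-10.9172,-27.0095) T_B=(-5.5256,-32.2016) sweep=39.0716

bisector direction at 226.0799° = (-0.693655,-0.720308)
center distance |VC| = r/sin(θ/2) = 11.192114/sin(70.4642°) = 11.875770
C = V + |VC|·bis = (-15.5379,-37.2032)
T_A = V + ((C−V)·d_A)·d_A = V + 3.9712·d_A = (-10.9172,-27.0095)
T_B = V + ((C−V)·d_B)·d_B = V + 3.9712·d_B = (-5.5256,-32.2016)
sweep = 180° − θ = 39.0716°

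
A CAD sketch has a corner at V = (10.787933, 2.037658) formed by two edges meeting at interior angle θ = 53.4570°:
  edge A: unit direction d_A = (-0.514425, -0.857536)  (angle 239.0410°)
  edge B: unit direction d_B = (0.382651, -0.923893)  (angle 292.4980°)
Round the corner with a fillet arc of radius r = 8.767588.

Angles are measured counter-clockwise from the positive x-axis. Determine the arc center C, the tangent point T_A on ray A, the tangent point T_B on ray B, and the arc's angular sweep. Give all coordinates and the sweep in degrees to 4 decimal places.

bisector direction at 265.7695° = (-0.073769,-0.997275)
center distance |VC| = r/sin(θ/2) = 8.767588/sin(26.7285°) = 19.493782
C = V + |VC|·bis = (9.3499,-17.4030)
T_A = V + ((C−V)·d_A)·d_A = V + 17.4108·d_A = (1.8314,-12.8927)
T_B = V + ((C−V)·d_B)·d_B = V + 17.4108·d_B = (17.4502,-14.0481)
sweep = 180° − θ = 126.5430°

center=(9.3499,-17.4030) T_A=(1.8314,-12.8927) T_B=(17.4502,-14.0481) sweep=126.5430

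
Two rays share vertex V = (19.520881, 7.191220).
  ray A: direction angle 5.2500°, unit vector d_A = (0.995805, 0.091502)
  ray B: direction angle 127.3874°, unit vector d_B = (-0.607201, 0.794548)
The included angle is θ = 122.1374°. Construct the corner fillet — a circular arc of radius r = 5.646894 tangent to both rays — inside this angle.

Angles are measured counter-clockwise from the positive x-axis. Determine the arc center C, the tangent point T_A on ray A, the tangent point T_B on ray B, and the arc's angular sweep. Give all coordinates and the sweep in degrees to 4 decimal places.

center=(22.1124,13.1000) T_A=(22.6291,7.4768) T_B=(17.6256,9.6712) sweep=57.8626

bisector direction at 66.3187° = (0.401649,0.915794)
center distance |VC| = r/sin(θ/2) = 5.646894/sin(61.0687°) = 6.452116
C = V + |VC|·bis = (22.1124,13.1000)
T_A = V + ((C−V)·d_A)·d_A = V + 3.1213·d_A = (22.6291,7.4768)
T_B = V + ((C−V)·d_B)·d_B = V + 3.1213·d_B = (17.6256,9.6712)
sweep = 180° − θ = 57.8626°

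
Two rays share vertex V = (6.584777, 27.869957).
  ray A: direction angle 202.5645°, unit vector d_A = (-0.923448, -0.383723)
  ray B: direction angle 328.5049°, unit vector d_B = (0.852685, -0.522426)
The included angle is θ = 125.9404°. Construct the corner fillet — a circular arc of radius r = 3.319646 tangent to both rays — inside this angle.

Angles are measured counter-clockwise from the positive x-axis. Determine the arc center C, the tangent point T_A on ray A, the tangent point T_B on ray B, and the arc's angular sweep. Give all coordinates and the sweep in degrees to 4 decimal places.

center=(6.2946,24.1546) T_A=(5.0208,27.2201) T_B=(8.0289,26.9852) sweep=54.0596

bisector direction at 265.5347° = (-0.077855,-0.996965)
center distance |VC| = r/sin(θ/2) = 3.319646/sin(62.9702°) = 3.726714
C = V + |VC|·bis = (6.2946,24.1546)
T_A = V + ((C−V)·d_A)·d_A = V + 1.6936·d_A = (5.0208,27.2201)
T_B = V + ((C−V)·d_B)·d_B = V + 1.6936·d_B = (8.0289,26.9852)
sweep = 180° − θ = 54.0596°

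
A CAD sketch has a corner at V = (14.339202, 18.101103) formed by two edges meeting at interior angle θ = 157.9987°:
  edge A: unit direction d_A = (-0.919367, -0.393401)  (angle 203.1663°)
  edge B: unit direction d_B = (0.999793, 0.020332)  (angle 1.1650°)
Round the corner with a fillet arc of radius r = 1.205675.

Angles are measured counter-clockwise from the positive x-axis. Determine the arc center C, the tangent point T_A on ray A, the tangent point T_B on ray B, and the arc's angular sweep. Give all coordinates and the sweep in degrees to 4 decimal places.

center=(14.5980,16.9004) T_A=(14.1237,18.0089) T_B=(14.5735,18.1059) sweep=22.0013

bisector direction at 282.1657° = (0.210739,-0.977542)
center distance |VC| = r/sin(θ/2) = 1.205675/sin(78.9994°) = 1.228244
C = V + |VC|·bis = (14.5980,16.9004)
T_A = V + ((C−V)·d_A)·d_A = V + 0.2344·d_A = (14.1237,18.0089)
T_B = V + ((C−V)·d_B)·d_B = V + 0.2344·d_B = (14.5735,18.1059)
sweep = 180° − θ = 22.0013°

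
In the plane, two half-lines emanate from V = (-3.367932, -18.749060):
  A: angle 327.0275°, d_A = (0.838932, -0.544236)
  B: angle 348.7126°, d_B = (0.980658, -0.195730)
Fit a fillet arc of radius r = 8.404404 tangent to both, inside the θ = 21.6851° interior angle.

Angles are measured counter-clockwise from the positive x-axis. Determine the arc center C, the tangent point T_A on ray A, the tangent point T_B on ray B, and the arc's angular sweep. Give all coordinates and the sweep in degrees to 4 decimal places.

center=(38.0187,-35.5796) T_A=(33.4447,-42.6304) T_B=(39.6637,-27.3378) sweep=158.3149

bisector direction at 337.8700° = (0.926332,-0.376709)
center distance |VC| = r/sin(θ/2) = 8.404404/sin(10.8425°) = 44.677958
C = V + |VC|·bis = (38.0187,-35.5796)
T_A = V + ((C−V)·d_A)·d_A = V + 43.8804·d_A = (33.4447,-42.6304)
T_B = V + ((C−V)·d_B)·d_B = V + 43.8804·d_B = (39.6637,-27.3378)
sweep = 180° − θ = 158.3149°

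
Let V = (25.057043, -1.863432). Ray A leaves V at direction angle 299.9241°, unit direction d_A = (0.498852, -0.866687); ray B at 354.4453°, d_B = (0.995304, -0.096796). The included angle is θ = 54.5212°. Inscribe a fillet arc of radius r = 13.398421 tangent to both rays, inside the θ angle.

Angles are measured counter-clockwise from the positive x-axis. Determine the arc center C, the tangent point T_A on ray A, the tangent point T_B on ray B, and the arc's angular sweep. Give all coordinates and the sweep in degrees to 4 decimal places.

center=(49.6408,-17.7159) T_A=(38.0286,-24.3997) T_B=(50.9378,-4.3804) sweep=125.4788

bisector direction at 327.1847° = (0.840422,-0.541933)
center distance |VC| = r/sin(θ/2) = 13.398421/sin(27.2606°) = 29.251743
C = V + |VC|·bis = (49.6408,-17.7159)
T_A = V + ((C−V)·d_A)·d_A = V + 26.0028·d_A = (38.0286,-24.3997)
T_B = V + ((C−V)·d_B)·d_B = V + 26.0028·d_B = (50.9378,-4.3804)
sweep = 180° − θ = 125.4788°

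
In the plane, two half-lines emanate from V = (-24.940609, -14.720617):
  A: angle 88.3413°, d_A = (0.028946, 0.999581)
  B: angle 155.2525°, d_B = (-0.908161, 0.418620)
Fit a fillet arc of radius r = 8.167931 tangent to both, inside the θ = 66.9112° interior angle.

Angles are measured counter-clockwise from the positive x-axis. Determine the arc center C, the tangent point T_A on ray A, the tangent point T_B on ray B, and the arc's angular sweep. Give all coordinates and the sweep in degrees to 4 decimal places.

center=(-32.7473,-2.1282) T_A=(-24.5828,-2.3646) T_B=(-36.1666,-9.5460) sweep=113.0888

bisector direction at 121.7969° = (-0.526910,0.849921)
center distance |VC| = r/sin(θ/2) = 8.167931/sin(33.4556°) = 14.816017
C = V + |VC|·bis = (-32.7473,-2.1282)
T_A = V + ((C−V)·d_A)·d_A = V + 12.3612·d_A = (-24.5828,-2.3646)
T_B = V + ((C−V)·d_B)·d_B = V + 12.3612·d_B = (-36.1666,-9.5460)
sweep = 180° − θ = 113.0888°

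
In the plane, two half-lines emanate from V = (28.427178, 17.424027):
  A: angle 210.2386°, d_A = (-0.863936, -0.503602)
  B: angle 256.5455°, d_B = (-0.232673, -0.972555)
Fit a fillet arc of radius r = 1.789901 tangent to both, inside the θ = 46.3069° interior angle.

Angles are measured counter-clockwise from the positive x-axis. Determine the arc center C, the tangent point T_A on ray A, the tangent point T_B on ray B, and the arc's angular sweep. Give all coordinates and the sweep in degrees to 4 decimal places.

center=(25.7125,13.7698) T_A=(24.8111,15.3162) T_B=(27.4533,13.3534) sweep=133.6931

bisector direction at 233.3921° = (-0.596336,-0.802735)
center distance |VC| = r/sin(θ/2) = 1.789901/sin(23.1534°) = 4.552196
C = V + |VC|·bis = (25.7125,13.7698)
T_A = V + ((C−V)·d_A)·d_A = V + 4.1855·d_A = (24.8111,15.3162)
T_B = V + ((C−V)·d_B)·d_B = V + 4.1855·d_B = (27.4533,13.3534)
sweep = 180° − θ = 133.6931°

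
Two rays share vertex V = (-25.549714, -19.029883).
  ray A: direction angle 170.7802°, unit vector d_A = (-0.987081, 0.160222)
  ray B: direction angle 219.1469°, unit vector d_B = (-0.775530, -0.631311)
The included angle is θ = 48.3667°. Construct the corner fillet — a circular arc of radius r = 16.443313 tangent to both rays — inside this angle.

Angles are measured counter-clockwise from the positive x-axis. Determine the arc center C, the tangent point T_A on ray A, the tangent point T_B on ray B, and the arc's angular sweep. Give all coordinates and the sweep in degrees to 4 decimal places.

center=(-64.3277,-29.3940) T_A=(-61.6931,-13.1631) T_B=(-53.9469,-42.1463) sweep=131.6333

bisector direction at 194.9636° = (-0.966090,-0.258204)
center distance |VC| = r/sin(θ/2) = 16.443313/sin(24.1834°) = 40.139128
C = V + |VC|·bis = (-64.3277,-29.3940)
T_A = V + ((C−V)·d_A)·d_A = V + 36.6165·d_A = (-61.6931,-13.1631)
T_B = V + ((C−V)·d_B)·d_B = V + 36.6165·d_B = (-53.9469,-42.1463)
sweep = 180° − θ = 131.6333°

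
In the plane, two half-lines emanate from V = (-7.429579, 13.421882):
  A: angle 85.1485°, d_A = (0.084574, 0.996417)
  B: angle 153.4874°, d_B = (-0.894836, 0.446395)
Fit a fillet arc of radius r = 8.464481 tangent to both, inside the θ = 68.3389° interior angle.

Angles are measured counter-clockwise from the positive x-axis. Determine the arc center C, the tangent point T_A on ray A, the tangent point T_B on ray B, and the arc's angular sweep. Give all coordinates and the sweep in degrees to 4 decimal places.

center=(-14.8092,26.5625) T_A=(-6.3750,25.8466) T_B=(-18.5877,18.9882) sweep=111.6611

bisector direction at 119.3179° = (-0.489656,0.871916)
center distance |VC| = r/sin(θ/2) = 8.464481/sin(34.1694°) = 15.070946
C = V + |VC|·bis = (-14.8092,26.5625)
T_A = V + ((C−V)·d_A)·d_A = V + 12.4694·d_A = (-6.3750,25.8466)
T_B = V + ((C−V)·d_B)·d_B = V + 12.4694·d_B = (-18.5877,18.9882)
sweep = 180° − θ = 111.6611°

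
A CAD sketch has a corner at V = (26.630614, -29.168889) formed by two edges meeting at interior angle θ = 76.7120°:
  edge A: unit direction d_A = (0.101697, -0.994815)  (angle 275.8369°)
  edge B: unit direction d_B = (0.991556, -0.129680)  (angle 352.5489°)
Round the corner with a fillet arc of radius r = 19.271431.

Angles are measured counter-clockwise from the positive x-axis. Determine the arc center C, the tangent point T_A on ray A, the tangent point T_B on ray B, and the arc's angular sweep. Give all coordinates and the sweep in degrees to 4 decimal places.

bisector direction at 314.1929° = (0.697076,-0.716997)
center distance |VC| = r/sin(θ/2) = 19.271431/sin(38.3560°) = 31.055616
C = V + |VC|·bis = (48.2787,-51.4357)
T_A = V + ((C−V)·d_A)·d_A = V + 24.3529·d_A = (29.1072,-53.3955)
T_B = V + ((C−V)·d_B)·d_B = V + 24.3529·d_B = (50.7779,-32.3270)
sweep = 180° − θ = 103.2880°

center=(48.2787,-51.4357) T_A=(29.1072,-53.3955) T_B=(50.7779,-32.3270) sweep=103.2880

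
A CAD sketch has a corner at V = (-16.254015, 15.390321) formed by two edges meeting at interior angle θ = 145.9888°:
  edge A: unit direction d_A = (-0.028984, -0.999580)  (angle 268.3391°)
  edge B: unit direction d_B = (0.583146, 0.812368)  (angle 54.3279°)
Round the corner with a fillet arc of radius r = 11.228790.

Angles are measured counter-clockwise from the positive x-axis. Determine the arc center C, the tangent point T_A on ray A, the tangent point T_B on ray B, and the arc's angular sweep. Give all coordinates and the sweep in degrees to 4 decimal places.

center=(-5.1295,11.6321) T_A=(-16.3536,11.9576) T_B=(-14.2514,18.1801) sweep=34.0112

bisector direction at 341.3335° = (0.947398,-0.320059)
center distance |VC| = r/sin(θ/2) = 11.228790/sin(72.9944°) = 11.742204
C = V + |VC|·bis = (-5.1295,11.6321)
T_A = V + ((C−V)·d_A)·d_A = V + 3.4342·d_A = (-16.3536,11.9576)
T_B = V + ((C−V)·d_B)·d_B = V + 3.4342·d_B = (-14.2514,18.1801)
sweep = 180° − θ = 34.0112°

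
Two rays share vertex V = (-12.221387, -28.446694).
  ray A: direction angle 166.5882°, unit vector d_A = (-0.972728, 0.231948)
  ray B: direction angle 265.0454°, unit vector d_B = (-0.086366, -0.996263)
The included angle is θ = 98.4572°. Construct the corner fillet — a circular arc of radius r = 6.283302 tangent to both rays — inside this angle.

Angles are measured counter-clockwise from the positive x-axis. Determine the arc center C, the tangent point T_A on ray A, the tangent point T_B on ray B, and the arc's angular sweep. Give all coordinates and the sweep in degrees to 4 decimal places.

bisector direction at 215.8168° = (-0.810892,-0.585195)
center distance |VC| = r/sin(θ/2) = 6.283302/sin(49.2286°) = 8.296747
C = V + |VC|·bis = (-18.9492,-33.3019)
T_A = V + ((C−V)·d_A)·d_A = V + 5.4181·d_A = (-17.4918,-27.1900)
T_B = V + ((C−V)·d_B)·d_B = V + 5.4181·d_B = (-12.6893,-33.8446)
sweep = 180° − θ = 81.5428°

center=(-18.9492,-33.3019) T_A=(-17.4918,-27.1900) T_B=(-12.6893,-33.8446) sweep=81.5428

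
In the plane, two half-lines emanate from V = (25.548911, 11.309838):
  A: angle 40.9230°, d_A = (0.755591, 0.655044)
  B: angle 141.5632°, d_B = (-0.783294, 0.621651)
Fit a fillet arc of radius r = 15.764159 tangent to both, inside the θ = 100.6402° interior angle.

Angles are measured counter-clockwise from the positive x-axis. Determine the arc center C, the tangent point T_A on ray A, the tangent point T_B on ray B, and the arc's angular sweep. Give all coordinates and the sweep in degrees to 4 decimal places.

center=(25.1045,31.7880) T_A=(35.4308,19.8767) T_B=(15.3047,19.4400) sweep=79.3598

bisector direction at 91.2431° = (-0.021694,0.999765)
center distance |VC| = r/sin(θ/2) = 15.764159/sin(50.3201°) = 20.482947
C = V + |VC|·bis = (25.1045,31.7880)
T_A = V + ((C−V)·d_A)·d_A = V + 13.0783·d_A = (35.4308,19.8767)
T_B = V + ((C−V)·d_B)·d_B = V + 13.0783·d_B = (15.3047,19.4400)
sweep = 180° − θ = 79.3598°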